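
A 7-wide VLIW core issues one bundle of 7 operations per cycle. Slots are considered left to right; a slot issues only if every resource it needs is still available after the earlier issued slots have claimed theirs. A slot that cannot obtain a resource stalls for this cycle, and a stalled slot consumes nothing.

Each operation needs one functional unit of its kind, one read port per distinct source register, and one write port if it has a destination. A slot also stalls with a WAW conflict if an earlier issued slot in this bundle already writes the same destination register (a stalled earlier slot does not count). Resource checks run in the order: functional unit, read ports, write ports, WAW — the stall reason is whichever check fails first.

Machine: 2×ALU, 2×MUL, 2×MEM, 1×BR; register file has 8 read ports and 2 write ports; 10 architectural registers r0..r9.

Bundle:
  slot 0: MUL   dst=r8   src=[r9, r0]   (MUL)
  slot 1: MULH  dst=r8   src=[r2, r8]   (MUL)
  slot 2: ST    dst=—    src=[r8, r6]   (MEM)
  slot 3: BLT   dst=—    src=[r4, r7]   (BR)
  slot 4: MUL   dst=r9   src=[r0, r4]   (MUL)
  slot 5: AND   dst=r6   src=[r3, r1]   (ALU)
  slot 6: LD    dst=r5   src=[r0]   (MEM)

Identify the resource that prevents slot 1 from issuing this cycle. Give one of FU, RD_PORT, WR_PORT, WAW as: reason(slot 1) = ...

reason(slot 1) = WAW

slot 0 (MUL): ISSUE — free A2,Mu1,Ld2,B1 rp6 wp1
slot 1 (MUL): stall WAW — free A2,Mu1,Ld2,B1 rp6 wp1
slot 2 (MEM): ISSUE — free A2,Mu1,Ld1,B1 rp4 wp1
slot 3 (BR): ISSUE — free A2,Mu1,Ld1,B0 rp2 wp1
slot 4 (MUL): ISSUE — free A2,Mu0,Ld1,B0 rp0 wp0
slot 5 (ALU): stall RD_PORT — free A2,Mu0,Ld1,B0 rp0 wp0
slot 6 (MEM): stall RD_PORT — free A2,Mu0,Ld1,B0 rp0 wp0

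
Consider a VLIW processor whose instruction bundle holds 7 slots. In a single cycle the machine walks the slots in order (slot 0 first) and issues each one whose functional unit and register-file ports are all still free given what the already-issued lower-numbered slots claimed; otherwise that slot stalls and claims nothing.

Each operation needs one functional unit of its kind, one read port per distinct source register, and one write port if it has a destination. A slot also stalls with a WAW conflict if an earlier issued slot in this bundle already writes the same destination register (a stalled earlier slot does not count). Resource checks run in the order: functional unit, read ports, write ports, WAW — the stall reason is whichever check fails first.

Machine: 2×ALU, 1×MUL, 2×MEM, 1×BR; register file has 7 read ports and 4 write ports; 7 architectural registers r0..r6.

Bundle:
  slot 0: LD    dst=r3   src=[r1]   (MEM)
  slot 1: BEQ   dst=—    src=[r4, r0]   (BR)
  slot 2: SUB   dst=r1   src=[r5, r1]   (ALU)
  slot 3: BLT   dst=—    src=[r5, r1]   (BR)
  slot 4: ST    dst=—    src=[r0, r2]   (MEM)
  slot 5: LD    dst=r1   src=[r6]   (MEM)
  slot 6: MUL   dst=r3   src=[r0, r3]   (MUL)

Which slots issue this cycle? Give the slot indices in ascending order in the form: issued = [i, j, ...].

(0) want 1×MEM +1rd +1wr — yes → AL2|MU1|ME1|BR1|rd6|wr3
(1) want 1×BR +2rd +0wr — yes → AL2|MU1|ME1|BR0|rd4|wr3
(2) want 1×ALU +2rd +1wr — yes → AL1|MU1|ME1|BR0|rd2|wr2
(3) want 1×BR +2rd +0wr — FU → AL1|MU1|ME1|BR0|rd2|wr2
(4) want 1×MEM +2rd +0wr — yes → AL1|MU1|ME0|BR0|rd0|wr2
(5) want 1×MEM +1rd +1wr — FU → AL1|MU1|ME0|BR0|rd0|wr2
(6) want 1×MUL +2rd +1wr — RD_PORT → AL1|MU1|ME0|BR0|rd0|wr2

issued = [0, 1, 2, 4]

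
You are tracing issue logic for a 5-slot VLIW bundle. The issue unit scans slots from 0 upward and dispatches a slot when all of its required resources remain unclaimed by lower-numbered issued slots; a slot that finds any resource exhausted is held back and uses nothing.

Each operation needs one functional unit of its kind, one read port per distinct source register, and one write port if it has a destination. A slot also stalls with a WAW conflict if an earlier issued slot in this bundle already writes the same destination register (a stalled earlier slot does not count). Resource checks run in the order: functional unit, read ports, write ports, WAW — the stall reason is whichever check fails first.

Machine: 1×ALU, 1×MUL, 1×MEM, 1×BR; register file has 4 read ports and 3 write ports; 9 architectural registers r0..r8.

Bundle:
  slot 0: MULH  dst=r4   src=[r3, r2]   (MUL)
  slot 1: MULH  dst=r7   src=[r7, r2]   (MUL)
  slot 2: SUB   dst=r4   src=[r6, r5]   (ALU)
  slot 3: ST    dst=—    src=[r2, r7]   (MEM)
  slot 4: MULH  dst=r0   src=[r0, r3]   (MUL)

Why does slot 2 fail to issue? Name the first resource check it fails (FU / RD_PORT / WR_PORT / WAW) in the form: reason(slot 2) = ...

reason(slot 2) = WAW

[0] MUL needs rd=2 wr=1: ok; after: ALU=1 MUL=0 MEM=1 BR=1, R=2, W=2
[1] MUL needs rd=2 wr=1: FU; after: ALU=1 MUL=0 MEM=1 BR=1, R=2, W=2
[2] ALU needs rd=2 wr=1: WAW; after: ALU=1 MUL=0 MEM=1 BR=1, R=2, W=2
[3] MEM needs rd=2 wr=0: ok; after: ALU=1 MUL=0 MEM=0 BR=1, R=0, W=2
[4] MUL needs rd=2 wr=1: FU; after: ALU=1 MUL=0 MEM=0 BR=1, R=0, W=2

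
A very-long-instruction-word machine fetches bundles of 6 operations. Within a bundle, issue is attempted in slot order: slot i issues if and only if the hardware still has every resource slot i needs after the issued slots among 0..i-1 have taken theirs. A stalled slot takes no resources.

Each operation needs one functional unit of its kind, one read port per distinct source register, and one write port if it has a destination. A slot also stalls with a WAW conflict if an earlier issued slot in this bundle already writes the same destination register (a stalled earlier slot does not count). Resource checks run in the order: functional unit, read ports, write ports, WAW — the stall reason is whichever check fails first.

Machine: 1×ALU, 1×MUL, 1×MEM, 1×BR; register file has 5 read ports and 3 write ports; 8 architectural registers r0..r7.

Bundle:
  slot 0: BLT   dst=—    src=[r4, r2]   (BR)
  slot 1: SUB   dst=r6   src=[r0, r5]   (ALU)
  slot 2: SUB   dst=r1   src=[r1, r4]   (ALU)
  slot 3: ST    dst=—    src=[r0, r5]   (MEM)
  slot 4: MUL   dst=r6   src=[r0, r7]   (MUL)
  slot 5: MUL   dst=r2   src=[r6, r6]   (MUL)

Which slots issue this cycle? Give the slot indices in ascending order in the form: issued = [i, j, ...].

issued = [0, 1, 5]

[0] BR needs rd=2 wr=0: ok; after: ALU=1 MUL=1 MEM=1 BR=0, R=3, W=3
[1] ALU needs rd=2 wr=1: ok; after: ALU=0 MUL=1 MEM=1 BR=0, R=1, W=2
[2] ALU needs rd=2 wr=1: FU; after: ALU=0 MUL=1 MEM=1 BR=0, R=1, W=2
[3] MEM needs rd=2 wr=0: RD_PORT; after: ALU=0 MUL=1 MEM=1 BR=0, R=1, W=2
[4] MUL needs rd=2 wr=1: RD_PORT; after: ALU=0 MUL=1 MEM=1 BR=0, R=1, W=2
[5] MUL needs rd=1 wr=1: ok; after: ALU=0 MUL=0 MEM=1 BR=0, R=0, W=1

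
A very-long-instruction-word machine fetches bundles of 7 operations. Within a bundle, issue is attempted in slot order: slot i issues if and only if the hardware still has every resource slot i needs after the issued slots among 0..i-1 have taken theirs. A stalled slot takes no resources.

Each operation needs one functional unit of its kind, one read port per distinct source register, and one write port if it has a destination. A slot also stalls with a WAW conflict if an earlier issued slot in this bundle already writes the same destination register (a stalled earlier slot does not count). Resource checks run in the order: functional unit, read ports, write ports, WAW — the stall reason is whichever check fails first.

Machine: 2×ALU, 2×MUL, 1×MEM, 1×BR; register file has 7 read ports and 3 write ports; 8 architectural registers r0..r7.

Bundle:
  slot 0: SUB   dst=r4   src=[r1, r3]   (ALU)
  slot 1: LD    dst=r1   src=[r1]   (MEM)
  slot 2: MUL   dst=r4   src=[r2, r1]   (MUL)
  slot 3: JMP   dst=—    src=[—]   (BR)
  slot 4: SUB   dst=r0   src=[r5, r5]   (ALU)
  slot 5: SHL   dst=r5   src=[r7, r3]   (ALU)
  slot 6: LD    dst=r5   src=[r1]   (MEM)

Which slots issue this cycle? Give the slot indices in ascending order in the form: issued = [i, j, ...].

issued = [0, 1, 3, 4]

slot 0 (ALU): ISSUE — free A1,Mu2,Ld1,B1 rp5 wp2
slot 1 (MEM): ISSUE — free A1,Mu2,Ld0,B1 rp4 wp1
slot 2 (MUL): stall WAW — free A1,Mu2,Ld0,B1 rp4 wp1
slot 3 (BR): ISSUE — free A1,Mu2,Ld0,B0 rp4 wp1
slot 4 (ALU): ISSUE — free A0,Mu2,Ld0,B0 rp3 wp0
slot 5 (ALU): stall FU — free A0,Mu2,Ld0,B0 rp3 wp0
slot 6 (MEM): stall FU — free A0,Mu2,Ld0,B0 rp3 wp0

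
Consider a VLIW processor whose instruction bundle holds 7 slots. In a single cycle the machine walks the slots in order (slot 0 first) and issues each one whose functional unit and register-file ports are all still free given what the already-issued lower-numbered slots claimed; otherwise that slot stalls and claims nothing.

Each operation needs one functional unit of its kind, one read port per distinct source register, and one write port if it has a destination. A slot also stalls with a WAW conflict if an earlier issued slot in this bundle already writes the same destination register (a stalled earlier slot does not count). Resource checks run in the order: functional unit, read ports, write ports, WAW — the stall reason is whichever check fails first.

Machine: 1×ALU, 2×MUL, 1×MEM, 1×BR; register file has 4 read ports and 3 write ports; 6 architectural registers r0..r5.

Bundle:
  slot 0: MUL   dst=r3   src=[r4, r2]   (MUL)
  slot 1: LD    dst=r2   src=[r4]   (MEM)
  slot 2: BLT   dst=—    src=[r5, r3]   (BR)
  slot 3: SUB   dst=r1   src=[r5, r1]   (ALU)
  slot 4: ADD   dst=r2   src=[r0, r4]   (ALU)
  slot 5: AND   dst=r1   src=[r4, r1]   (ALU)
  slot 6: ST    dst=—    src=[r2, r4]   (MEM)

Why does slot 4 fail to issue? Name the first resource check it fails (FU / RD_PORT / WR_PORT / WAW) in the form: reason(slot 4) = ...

  0. MUL→r3 ⇒ go  {1A/1Mu/1Ld/1B | 2r 2w}
  1. MEM→r2 ⇒ go  {1A/1Mu/0Ld/1B | 1r 1w}
  2. BR ⇒ no(RD_PORT)  {1A/1Mu/0Ld/1B | 1r 1w}
  3. ALU→r1 ⇒ no(RD_PORT)  {1A/1Mu/0Ld/1B | 1r 1w}
  4. ALU→r2 ⇒ no(RD_PORT)  {1A/1Mu/0Ld/1B | 1r 1w}
  5. ALU→r1 ⇒ no(RD_PORT)  {1A/1Mu/0Ld/1B | 1r 1w}
  6. MEM ⇒ no(FU)  {1A/1Mu/0Ld/1B | 1r 1w}

reason(slot 4) = RD_PORT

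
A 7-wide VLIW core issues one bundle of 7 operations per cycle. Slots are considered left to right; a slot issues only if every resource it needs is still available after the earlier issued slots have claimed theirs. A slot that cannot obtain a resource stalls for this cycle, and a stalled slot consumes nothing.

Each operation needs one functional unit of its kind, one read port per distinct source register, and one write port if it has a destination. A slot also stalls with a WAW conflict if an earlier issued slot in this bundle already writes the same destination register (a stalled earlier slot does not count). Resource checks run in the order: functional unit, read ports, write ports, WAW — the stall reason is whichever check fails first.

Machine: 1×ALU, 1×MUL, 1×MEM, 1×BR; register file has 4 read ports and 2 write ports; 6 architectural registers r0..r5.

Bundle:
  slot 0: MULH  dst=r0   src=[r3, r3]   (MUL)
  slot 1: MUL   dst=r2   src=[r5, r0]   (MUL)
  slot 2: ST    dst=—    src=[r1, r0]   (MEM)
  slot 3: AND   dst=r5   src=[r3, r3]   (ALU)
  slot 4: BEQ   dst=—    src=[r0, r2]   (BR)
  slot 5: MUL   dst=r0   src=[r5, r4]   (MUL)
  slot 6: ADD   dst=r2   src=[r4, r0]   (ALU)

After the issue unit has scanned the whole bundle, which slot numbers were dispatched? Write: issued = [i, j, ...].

issued = [0, 2, 3]

  0. MUL→r0 ⇒ go  {1A/0Mu/1Ld/1B | 3r 1w}
  1. MUL→r2 ⇒ no(FU)  {1A/0Mu/1Ld/1B | 3r 1w}
  2. MEM ⇒ go  {1A/0Mu/0Ld/1B | 1r 1w}
  3. ALU→r5 ⇒ go  {0A/0Mu/0Ld/1B | 0r 0w}
  4. BR ⇒ no(RD_PORT)  {0A/0Mu/0Ld/1B | 0r 0w}
  5. MUL→r0 ⇒ no(FU)  {0A/0Mu/0Ld/1B | 0r 0w}
  6. ALU→r2 ⇒ no(FU)  {0A/0Mu/0Ld/1B | 0r 0w}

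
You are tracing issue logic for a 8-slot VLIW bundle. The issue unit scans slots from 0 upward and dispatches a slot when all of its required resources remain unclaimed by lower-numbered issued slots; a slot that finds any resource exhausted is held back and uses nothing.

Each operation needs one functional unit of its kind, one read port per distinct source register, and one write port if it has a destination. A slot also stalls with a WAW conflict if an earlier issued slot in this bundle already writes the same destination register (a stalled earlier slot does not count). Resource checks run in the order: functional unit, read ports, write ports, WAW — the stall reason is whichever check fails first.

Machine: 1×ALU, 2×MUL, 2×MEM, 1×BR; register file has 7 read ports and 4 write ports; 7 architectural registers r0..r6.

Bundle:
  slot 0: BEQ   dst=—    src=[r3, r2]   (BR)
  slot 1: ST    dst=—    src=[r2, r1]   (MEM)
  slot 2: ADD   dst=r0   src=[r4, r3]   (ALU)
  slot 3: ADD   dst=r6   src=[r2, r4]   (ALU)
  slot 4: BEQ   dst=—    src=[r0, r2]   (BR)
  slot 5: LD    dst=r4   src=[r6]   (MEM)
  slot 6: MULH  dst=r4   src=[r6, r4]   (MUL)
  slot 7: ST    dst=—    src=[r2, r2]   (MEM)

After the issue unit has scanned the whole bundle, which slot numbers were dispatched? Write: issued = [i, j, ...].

issued = [0, 1, 2, 5]

#0 BR src=r3,r2 dispatched  <A:1 Mu:2 Ld:2 B:0 rd:5 wr:4>
#1 MEM src=r2,r1 dispatched  <A:1 Mu:2 Ld:1 B:0 rd:3 wr:4>
#2 ALU src=r4,r3 dispatched  <A:0 Mu:2 Ld:1 B:0 rd:1 wr:3>
#3 ALU src=r2,r4 held:FU  <A:0 Mu:2 Ld:1 B:0 rd:1 wr:3>
#4 BR src=r0,r2 held:FU  <A:0 Mu:2 Ld:1 B:0 rd:1 wr:3>
#5 MEM src=r6 dispatched  <A:0 Mu:2 Ld:0 B:0 rd:0 wr:2>
#6 MUL src=r6,r4 held:RD_PORT  <A:0 Mu:2 Ld:0 B:0 rd:0 wr:2>
#7 MEM src=r2,r2 held:FU  <A:0 Mu:2 Ld:0 B:0 rd:0 wr:2>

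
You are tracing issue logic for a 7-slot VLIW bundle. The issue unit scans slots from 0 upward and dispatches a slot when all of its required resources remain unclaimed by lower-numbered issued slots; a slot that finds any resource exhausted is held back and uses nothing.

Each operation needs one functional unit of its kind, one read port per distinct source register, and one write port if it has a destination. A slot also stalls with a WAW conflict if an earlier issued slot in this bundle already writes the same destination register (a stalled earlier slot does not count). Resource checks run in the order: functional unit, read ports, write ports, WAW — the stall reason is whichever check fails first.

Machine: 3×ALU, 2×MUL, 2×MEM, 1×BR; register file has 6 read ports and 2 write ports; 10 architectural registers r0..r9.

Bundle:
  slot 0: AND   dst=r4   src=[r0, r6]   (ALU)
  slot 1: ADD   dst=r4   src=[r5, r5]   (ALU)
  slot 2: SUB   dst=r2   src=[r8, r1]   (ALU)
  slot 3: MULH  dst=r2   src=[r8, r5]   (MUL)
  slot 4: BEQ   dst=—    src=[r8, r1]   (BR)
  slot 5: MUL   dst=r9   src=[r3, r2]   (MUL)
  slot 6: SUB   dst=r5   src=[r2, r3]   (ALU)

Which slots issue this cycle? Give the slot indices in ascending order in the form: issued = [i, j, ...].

issued = [0, 2, 4]

slot 0 (ALU): ISSUE — free A2,Mu2,Ld2,B1 rp4 wp1
slot 1 (ALU): stall WAW — free A2,Mu2,Ld2,B1 rp4 wp1
slot 2 (ALU): ISSUE — free A1,Mu2,Ld2,B1 rp2 wp0
slot 3 (MUL): stall WR_PORT — free A1,Mu2,Ld2,B1 rp2 wp0
slot 4 (BR): ISSUE — free A1,Mu2,Ld2,B0 rp0 wp0
slot 5 (MUL): stall RD_PORT — free A1,Mu2,Ld2,B0 rp0 wp0
slot 6 (ALU): stall RD_PORT — free A1,Mu2,Ld2,B0 rp0 wp0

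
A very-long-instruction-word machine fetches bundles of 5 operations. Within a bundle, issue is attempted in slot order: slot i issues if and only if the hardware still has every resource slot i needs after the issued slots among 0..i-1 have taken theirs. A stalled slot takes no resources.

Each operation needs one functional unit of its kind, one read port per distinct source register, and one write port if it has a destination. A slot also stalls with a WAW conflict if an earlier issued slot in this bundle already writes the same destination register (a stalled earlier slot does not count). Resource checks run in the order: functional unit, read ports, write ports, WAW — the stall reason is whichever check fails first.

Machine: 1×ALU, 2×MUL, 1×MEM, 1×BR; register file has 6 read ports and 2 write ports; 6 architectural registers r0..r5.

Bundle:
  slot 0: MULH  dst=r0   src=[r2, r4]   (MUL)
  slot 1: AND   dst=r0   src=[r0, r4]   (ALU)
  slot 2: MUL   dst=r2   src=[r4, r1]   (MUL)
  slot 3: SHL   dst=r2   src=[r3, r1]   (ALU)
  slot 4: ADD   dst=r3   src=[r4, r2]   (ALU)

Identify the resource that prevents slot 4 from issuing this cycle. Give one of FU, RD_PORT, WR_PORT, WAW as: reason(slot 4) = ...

reason(slot 4) = WR_PORT

[0] MUL needs rd=2 wr=1: ok; after: ALU=1 MUL=1 MEM=1 BR=1, R=4, W=1
[1] ALU needs rd=2 wr=1: WAW; after: ALU=1 MUL=1 MEM=1 BR=1, R=4, W=1
[2] MUL needs rd=2 wr=1: ok; after: ALU=1 MUL=0 MEM=1 BR=1, R=2, W=0
[3] ALU needs rd=2 wr=1: WR_PORT; after: ALU=1 MUL=0 MEM=1 BR=1, R=2, W=0
[4] ALU needs rd=2 wr=1: WR_PORT; after: ALU=1 MUL=0 MEM=1 BR=1, R=2, W=0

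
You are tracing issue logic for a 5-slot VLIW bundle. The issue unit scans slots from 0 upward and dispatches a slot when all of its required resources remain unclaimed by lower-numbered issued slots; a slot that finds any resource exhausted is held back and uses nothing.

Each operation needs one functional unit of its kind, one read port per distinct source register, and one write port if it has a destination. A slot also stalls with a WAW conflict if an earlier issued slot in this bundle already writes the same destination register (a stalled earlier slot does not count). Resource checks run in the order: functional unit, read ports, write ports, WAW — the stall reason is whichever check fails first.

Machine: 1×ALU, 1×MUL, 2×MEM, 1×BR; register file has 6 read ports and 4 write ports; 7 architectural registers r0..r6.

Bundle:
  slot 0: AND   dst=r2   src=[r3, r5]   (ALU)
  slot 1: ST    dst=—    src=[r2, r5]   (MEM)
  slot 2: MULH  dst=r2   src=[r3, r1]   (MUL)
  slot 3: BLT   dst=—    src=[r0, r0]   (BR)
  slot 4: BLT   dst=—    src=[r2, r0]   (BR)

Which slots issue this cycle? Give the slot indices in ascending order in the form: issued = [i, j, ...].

issued = [0, 1, 3]

(0) want 1×ALU +2rd +1wr — yes → AL0|MU1|ME2|BR1|rd4|wr3
(1) want 1×MEM +2rd +0wr — yes → AL0|MU1|ME1|BR1|rd2|wr3
(2) want 1×MUL +2rd +1wr — WAW → AL0|MU1|ME1|BR1|rd2|wr3
(3) want 1×BR +1rd +0wr — yes → AL0|MU1|ME1|BR0|rd1|wr3
(4) want 1×BR +2rd +0wr — FU → AL0|MU1|ME1|BR0|rd1|wr3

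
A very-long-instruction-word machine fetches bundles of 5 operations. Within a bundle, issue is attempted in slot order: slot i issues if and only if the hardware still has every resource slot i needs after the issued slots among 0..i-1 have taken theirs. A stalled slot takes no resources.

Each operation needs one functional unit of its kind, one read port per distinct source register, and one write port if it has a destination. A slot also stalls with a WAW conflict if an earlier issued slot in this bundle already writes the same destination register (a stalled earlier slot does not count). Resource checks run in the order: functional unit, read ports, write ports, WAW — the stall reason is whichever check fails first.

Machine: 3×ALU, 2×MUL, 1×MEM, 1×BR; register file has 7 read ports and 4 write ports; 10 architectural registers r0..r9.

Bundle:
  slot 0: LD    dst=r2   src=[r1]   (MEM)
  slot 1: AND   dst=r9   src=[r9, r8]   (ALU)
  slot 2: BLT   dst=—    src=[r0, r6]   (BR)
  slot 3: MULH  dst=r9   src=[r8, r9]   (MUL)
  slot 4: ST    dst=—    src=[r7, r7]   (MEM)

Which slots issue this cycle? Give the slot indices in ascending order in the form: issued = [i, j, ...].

[0] MEM needs rd=1 wr=1: ok; after: ALU=3 MUL=2 MEM=0 BR=1, R=6, W=3
[1] ALU needs rd=2 wr=1: ok; after: ALU=2 MUL=2 MEM=0 BR=1, R=4, W=2
[2] BR needs rd=2 wr=0: ok; after: ALU=2 MUL=2 MEM=0 BR=0, R=2, W=2
[3] MUL needs rd=2 wr=1: WAW; after: ALU=2 MUL=2 MEM=0 BR=0, R=2, W=2
[4] MEM needs rd=1 wr=0: FU; after: ALU=2 MUL=2 MEM=0 BR=0, R=2, W=2

issued = [0, 1, 2]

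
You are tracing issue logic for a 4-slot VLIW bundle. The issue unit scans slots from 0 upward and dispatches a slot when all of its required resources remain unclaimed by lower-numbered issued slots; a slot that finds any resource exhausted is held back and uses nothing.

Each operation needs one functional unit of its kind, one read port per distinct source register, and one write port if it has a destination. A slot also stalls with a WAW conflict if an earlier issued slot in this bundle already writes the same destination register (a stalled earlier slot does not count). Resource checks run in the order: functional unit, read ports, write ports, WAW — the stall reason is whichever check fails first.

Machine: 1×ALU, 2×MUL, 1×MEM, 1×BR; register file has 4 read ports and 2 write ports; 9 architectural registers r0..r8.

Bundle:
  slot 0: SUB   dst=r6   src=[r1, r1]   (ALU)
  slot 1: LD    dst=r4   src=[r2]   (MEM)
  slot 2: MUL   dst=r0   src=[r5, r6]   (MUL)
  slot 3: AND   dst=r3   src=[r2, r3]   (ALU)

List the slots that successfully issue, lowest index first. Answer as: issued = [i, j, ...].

issued = [0, 1]

[0] ALU needs rd=1 wr=1: ok; after: ALU=0 MUL=2 MEM=1 BR=1, R=3, W=1
[1] MEM needs rd=1 wr=1: ok; after: ALU=0 MUL=2 MEM=0 BR=1, R=2, W=0
[2] MUL needs rd=2 wr=1: WR_PORT; after: ALU=0 MUL=2 MEM=0 BR=1, R=2, W=0
[3] ALU needs rd=2 wr=1: FU; after: ALU=0 MUL=2 MEM=0 BR=1, R=2, W=0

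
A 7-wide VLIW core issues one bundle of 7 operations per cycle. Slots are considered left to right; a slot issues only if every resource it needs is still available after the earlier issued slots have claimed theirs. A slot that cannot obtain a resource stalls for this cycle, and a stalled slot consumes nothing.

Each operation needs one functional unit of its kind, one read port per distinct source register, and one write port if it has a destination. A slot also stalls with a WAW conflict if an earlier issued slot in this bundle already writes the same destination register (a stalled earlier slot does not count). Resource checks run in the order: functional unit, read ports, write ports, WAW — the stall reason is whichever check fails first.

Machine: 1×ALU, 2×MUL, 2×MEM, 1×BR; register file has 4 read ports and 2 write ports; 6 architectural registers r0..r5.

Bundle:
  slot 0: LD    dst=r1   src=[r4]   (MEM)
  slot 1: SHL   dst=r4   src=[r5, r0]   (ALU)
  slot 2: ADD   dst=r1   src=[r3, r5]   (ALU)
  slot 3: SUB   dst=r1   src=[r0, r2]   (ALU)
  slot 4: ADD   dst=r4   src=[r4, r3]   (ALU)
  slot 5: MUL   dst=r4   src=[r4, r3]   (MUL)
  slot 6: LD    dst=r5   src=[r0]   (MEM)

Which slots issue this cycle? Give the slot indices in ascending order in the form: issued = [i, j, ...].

issued = [0, 1]

(0) want 1×MEM +1rd +1wr — yes → AL1|MU2|ME1|BR1|rd3|wr1
(1) want 1×ALU +2rd +1wr — yes → AL0|MU2|ME1|BR1|rd1|wr0
(2) want 1×ALU +2rd +1wr — FU → AL0|MU2|ME1|BR1|rd1|wr0
(3) want 1×ALU +2rd +1wr — FU → AL0|MU2|ME1|BR1|rd1|wr0
(4) want 1×ALU +2rd +1wr — FU → AL0|MU2|ME1|BR1|rd1|wr0
(5) want 1×MUL +2rd +1wr — RD_PORT → AL0|MU2|ME1|BR1|rd1|wr0
(6) want 1×MEM +1rd +1wr — WR_PORT → AL0|MU2|ME1|BR1|rd1|wr0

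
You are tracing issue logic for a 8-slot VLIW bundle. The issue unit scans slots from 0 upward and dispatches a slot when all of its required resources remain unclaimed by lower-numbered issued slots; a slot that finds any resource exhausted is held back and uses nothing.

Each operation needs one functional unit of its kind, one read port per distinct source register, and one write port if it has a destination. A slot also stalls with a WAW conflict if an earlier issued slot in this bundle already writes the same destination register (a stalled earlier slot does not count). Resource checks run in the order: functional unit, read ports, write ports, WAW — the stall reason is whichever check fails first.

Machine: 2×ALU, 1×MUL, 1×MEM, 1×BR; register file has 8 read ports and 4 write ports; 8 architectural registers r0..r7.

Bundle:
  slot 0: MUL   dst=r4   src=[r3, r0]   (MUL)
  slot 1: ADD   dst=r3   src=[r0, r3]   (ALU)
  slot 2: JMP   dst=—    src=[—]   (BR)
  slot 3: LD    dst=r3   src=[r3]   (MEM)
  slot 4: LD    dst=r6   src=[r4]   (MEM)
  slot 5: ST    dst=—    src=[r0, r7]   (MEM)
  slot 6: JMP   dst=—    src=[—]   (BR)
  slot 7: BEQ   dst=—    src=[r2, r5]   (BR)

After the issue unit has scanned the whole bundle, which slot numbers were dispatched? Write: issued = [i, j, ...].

issued = [0, 1, 2, 4]

  0. MUL→r4 ⇒ go  {2A/0Mu/1Ld/1B | 6r 3w}
  1. ALU→r3 ⇒ go  {1A/0Mu/1Ld/1B | 4r 2w}
  2. BR ⇒ go  {1A/0Mu/1Ld/0B | 4r 2w}
  3. MEM→r3 ⇒ no(WAW)  {1A/0Mu/1Ld/0B | 4r 2w}
  4. MEM→r6 ⇒ go  {1A/0Mu/0Ld/0B | 3r 1w}
  5. MEM ⇒ no(FU)  {1A/0Mu/0Ld/0B | 3r 1w}
  6. BR ⇒ no(FU)  {1A/0Mu/0Ld/0B | 3r 1w}
  7. BR ⇒ no(FU)  {1A/0Mu/0Ld/0B | 3r 1w}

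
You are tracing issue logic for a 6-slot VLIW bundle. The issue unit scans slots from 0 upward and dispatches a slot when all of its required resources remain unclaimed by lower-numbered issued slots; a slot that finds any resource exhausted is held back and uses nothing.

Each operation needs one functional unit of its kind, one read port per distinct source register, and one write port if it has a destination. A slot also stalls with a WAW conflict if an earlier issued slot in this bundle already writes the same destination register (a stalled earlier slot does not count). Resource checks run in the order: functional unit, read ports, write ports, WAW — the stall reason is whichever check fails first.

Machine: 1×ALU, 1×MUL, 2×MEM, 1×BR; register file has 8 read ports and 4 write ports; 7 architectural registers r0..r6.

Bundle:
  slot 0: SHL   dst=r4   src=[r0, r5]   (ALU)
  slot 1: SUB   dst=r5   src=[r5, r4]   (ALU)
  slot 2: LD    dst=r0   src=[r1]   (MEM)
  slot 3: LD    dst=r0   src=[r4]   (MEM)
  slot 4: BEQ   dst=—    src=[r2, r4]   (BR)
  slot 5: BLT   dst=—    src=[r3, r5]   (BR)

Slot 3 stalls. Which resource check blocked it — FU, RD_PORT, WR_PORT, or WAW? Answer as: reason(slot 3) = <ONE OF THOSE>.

reason(slot 3) = WAW

  0. ALU→r4 ⇒ go  {0A/1Mu/2Ld/1B | 6r 3w}
  1. ALU→r5 ⇒ no(FU)  {0A/1Mu/2Ld/1B | 6r 3w}
  2. MEM→r0 ⇒ go  {0A/1Mu/1Ld/1B | 5r 2w}
  3. MEM→r0 ⇒ no(WAW)  {0A/1Mu/1Ld/1B | 5r 2w}
  4. BR ⇒ go  {0A/1Mu/1Ld/0B | 3r 2w}
  5. BR ⇒ no(FU)  {0A/1Mu/1Ld/0B | 3r 2w}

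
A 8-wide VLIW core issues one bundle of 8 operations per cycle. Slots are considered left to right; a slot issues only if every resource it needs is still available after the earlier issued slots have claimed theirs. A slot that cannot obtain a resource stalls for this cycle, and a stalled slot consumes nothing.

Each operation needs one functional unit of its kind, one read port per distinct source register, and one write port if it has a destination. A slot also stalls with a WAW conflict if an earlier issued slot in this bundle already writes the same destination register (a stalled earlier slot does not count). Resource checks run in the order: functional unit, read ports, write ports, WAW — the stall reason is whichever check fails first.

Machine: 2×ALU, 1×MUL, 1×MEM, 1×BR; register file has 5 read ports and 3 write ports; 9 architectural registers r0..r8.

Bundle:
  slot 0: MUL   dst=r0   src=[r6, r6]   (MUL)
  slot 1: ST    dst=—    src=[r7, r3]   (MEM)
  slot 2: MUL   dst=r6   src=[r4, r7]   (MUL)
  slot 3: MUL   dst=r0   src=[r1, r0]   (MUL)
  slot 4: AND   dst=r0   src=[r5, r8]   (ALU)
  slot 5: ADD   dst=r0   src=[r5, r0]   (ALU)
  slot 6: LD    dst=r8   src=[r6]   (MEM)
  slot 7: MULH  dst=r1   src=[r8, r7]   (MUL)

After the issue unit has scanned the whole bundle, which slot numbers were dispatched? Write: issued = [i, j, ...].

issued = [0, 1]

slot 0 (MUL): ISSUE — free A2,Mu0,Ld1,B1 rp4 wp2
slot 1 (MEM): ISSUE — free A2,Mu0,Ld0,B1 rp2 wp2
slot 2 (MUL): stall FU — free A2,Mu0,Ld0,B1 rp2 wp2
slot 3 (MUL): stall FU — free A2,Mu0,Ld0,B1 rp2 wp2
slot 4 (ALU): stall WAW — free A2,Mu0,Ld0,B1 rp2 wp2
slot 5 (ALU): stall WAW — free A2,Mu0,Ld0,B1 rp2 wp2
slot 6 (MEM): stall FU — free A2,Mu0,Ld0,B1 rp2 wp2
slot 7 (MUL): stall FU — free A2,Mu0,Ld0,B1 rp2 wp2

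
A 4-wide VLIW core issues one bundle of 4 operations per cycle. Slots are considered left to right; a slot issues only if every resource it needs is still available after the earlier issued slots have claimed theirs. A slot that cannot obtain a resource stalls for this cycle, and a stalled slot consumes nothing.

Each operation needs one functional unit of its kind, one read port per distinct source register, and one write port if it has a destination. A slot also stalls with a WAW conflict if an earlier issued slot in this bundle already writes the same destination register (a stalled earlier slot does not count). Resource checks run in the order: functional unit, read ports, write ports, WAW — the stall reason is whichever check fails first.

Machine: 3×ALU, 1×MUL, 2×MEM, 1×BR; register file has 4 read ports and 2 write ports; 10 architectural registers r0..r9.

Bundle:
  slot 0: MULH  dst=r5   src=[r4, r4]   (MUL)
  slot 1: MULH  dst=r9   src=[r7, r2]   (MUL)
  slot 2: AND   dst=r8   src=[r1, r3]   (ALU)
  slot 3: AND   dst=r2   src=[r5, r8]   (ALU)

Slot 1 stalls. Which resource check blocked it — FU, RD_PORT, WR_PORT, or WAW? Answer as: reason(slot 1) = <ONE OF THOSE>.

slot 0 (MUL): ISSUE — free A3,Mu0,Ld2,B1 rp3 wp1
slot 1 (MUL): stall FU — free A3,Mu0,Ld2,B1 rp3 wp1
slot 2 (ALU): ISSUE — free A2,Mu0,Ld2,B1 rp1 wp0
slot 3 (ALU): stall RD_PORT — free A2,Mu0,Ld2,B1 rp1 wp0

reason(slot 1) = FU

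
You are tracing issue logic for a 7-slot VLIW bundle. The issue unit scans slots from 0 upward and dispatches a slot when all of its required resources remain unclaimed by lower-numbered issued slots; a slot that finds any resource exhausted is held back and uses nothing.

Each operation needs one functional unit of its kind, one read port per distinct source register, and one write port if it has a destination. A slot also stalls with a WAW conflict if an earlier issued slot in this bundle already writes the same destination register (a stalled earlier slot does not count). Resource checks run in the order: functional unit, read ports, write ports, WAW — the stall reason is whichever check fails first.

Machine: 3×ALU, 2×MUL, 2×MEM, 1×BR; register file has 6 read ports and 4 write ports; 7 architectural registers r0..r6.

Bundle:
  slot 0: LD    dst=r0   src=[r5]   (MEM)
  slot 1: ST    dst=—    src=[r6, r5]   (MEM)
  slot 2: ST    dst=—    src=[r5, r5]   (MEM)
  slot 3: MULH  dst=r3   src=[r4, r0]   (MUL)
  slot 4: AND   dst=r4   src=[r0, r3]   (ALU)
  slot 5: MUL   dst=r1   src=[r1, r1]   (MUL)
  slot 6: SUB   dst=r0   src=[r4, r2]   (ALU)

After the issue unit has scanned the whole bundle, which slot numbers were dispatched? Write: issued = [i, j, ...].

#0 MEM src=r5 dispatched  <A:3 Mu:2 Ld:1 B:1 rd:5 wr:3>
#1 MEM src=r6,r5 dispatched  <A:3 Mu:2 Ld:0 B:1 rd:3 wr:3>
#2 MEM src=r5,r5 held:FU  <A:3 Mu:2 Ld:0 B:1 rd:3 wr:3>
#3 MUL src=r4,r0 dispatched  <A:3 Mu:1 Ld:0 B:1 rd:1 wr:2>
#4 ALU src=r0,r3 held:RD_PORT  <A:3 Mu:1 Ld:0 B:1 rd:1 wr:2>
#5 MUL src=r1,r1 dispatched  <A:3 Mu:0 Ld:0 B:1 rd:0 wr:1>
#6 ALU src=r4,r2 held:RD_PORT  <A:3 Mu:0 Ld:0 B:1 rd:0 wr:1>

issued = [0, 1, 3, 5]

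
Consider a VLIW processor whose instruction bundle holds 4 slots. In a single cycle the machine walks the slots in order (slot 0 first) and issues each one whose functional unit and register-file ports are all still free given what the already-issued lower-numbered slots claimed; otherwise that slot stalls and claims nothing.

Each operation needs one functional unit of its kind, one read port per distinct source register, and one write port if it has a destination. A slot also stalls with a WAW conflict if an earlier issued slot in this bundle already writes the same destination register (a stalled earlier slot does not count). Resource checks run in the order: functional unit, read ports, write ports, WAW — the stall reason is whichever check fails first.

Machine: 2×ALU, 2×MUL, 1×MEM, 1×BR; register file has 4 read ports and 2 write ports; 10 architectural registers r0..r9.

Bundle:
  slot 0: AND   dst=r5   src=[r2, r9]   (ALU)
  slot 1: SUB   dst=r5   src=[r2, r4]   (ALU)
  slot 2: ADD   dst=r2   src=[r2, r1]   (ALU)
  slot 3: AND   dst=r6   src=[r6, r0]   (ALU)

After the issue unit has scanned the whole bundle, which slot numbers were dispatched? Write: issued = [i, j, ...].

#0 ALU src=r2,r9 dispatched  <A:1 Mu:2 Ld:1 B:1 rd:2 wr:1>
#1 ALU src=r2,r4 held:WAW  <A:1 Mu:2 Ld:1 B:1 rd:2 wr:1>
#2 ALU src=r2,r1 dispatched  <A:0 Mu:2 Ld:1 B:1 rd:0 wr:0>
#3 ALU src=r6,r0 held:FU  <A:0 Mu:2 Ld:1 B:1 rd:0 wr:0>

issued = [0, 2]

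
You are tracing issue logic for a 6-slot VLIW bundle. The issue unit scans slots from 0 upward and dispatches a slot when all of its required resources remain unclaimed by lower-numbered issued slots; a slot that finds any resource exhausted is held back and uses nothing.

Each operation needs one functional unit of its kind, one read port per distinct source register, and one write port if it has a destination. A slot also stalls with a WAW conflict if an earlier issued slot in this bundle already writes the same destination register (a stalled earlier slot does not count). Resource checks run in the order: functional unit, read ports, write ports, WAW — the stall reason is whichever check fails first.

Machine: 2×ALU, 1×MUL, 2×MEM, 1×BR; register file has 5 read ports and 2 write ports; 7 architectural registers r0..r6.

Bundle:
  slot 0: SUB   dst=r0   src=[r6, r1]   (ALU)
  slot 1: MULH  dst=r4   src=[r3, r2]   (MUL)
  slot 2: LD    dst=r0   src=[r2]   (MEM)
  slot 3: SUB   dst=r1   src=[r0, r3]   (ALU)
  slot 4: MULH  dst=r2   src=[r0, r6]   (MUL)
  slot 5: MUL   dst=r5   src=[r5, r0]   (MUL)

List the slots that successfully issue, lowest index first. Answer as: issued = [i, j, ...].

#0 ALU src=r6,r1 dispatched  <A:1 Mu:1 Ld:2 B:1 rd:3 wr:1>
#1 MUL src=r3,r2 dispatched  <A:1 Mu:0 Ld:2 B:1 rd:1 wr:0>
#2 MEM src=r2 held:WR_PORT  <A:1 Mu:0 Ld:2 B:1 rd:1 wr:0>
#3 ALU src=r0,r3 held:RD_PORT  <A:1 Mu:0 Ld:2 B:1 rd:1 wr:0>
#4 MUL src=r0,r6 held:FU  <A:1 Mu:0 Ld:2 B:1 rd:1 wr:0>
#5 MUL src=r5,r0 held:FU  <A:1 Mu:0 Ld:2 B:1 rd:1 wr:0>

issued = [0, 1]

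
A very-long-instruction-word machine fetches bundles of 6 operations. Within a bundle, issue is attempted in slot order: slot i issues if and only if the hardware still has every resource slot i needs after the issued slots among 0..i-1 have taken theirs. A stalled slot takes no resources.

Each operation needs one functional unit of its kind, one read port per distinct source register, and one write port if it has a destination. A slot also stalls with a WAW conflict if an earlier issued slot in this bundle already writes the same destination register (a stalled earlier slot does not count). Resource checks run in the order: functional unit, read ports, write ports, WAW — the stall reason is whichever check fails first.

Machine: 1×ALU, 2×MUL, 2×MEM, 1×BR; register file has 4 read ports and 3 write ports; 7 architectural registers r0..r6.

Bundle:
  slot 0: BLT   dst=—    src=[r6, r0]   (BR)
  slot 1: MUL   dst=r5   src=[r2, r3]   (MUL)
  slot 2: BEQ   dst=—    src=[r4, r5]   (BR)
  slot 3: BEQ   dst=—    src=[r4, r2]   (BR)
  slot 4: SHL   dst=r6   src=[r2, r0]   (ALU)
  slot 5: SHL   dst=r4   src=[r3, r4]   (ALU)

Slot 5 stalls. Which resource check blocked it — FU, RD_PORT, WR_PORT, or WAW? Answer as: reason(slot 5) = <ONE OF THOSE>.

#0 BR src=r6,r0 dispatched  <A:1 Mu:2 Ld:2 B:0 rd:2 wr:3>
#1 MUL src=r2,r3 dispatched  <A:1 Mu:1 Ld:2 B:0 rd:0 wr:2>
#2 BR src=r4,r5 held:FU  <A:1 Mu:1 Ld:2 B:0 rd:0 wr:2>
#3 BR src=r4,r2 held:FU  <A:1 Mu:1 Ld:2 B:0 rd:0 wr:2>
#4 ALU src=r2,r0 held:RD_PORT  <A:1 Mu:1 Ld:2 B:0 rd:0 wr:2>
#5 ALU src=r3,r4 held:RD_PORT  <A:1 Mu:1 Ld:2 B:0 rd:0 wr:2>

reason(slot 5) = RD_PORT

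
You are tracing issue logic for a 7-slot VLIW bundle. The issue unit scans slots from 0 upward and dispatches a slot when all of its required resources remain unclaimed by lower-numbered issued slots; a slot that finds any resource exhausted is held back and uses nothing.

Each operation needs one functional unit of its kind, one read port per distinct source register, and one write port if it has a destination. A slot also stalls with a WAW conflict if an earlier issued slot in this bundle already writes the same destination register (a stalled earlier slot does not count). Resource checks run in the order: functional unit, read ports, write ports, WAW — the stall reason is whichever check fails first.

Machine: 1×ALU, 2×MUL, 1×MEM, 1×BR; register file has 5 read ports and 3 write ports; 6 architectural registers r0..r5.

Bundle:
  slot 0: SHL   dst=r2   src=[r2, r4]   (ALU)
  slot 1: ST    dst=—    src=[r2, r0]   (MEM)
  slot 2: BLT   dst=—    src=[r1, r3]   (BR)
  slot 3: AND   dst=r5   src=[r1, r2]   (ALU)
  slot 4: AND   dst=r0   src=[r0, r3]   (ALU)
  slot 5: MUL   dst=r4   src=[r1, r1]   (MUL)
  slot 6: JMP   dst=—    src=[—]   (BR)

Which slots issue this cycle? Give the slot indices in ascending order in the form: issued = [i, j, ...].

slot 0 (ALU): ISSUE — free A0,Mu2,Ld1,B1 rp3 wp2
slot 1 (MEM): ISSUE — free A0,Mu2,Ld0,B1 rp1 wp2
slot 2 (BR): stall RD_PORT — free A0,Mu2,Ld0,B1 rp1 wp2
slot 3 (ALU): stall FU — free A0,Mu2,Ld0,B1 rp1 wp2
slot 4 (ALU): stall FU — free A0,Mu2,Ld0,B1 rp1 wp2
slot 5 (MUL): ISSUE — free A0,Mu1,Ld0,B1 rp0 wp1
slot 6 (BR): ISSUE — free A0,Mu1,Ld0,B0 rp0 wp1

issued = [0, 1, 5, 6]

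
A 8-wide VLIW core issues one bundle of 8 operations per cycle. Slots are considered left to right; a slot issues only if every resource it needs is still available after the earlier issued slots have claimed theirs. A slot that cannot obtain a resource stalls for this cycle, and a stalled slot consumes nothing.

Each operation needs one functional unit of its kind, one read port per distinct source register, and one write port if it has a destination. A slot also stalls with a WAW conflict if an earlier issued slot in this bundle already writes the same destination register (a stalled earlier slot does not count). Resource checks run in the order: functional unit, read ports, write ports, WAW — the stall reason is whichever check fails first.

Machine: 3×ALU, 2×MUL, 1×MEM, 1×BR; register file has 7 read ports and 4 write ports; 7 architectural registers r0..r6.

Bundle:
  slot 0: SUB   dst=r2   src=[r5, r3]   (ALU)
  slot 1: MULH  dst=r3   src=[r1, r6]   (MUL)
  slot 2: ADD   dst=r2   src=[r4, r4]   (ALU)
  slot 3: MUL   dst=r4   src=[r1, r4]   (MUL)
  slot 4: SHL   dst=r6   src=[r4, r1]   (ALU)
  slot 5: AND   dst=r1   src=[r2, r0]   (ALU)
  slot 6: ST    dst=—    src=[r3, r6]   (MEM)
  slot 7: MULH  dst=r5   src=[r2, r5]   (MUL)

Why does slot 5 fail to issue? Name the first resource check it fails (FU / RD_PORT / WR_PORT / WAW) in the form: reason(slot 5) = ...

#0 ALU src=r5,r3 dispatched  <A:2 Mu:2 Ld:1 B:1 rd:5 wr:3>
#1 MUL src=r1,r6 dispatched  <A:2 Mu:1 Ld:1 B:1 rd:3 wr:2>
#2 ALU src=r4,r4 held:WAW  <A:2 Mu:1 Ld:1 B:1 rd:3 wr:2>
#3 MUL src=r1,r4 dispatched  <A:2 Mu:0 Ld:1 B:1 rd:1 wr:1>
#4 ALU src=r4,r1 held:RD_PORT  <A:2 Mu:0 Ld:1 B:1 rd:1 wr:1>
#5 ALU src=r2,r0 held:RD_PORT  <A:2 Mu:0 Ld:1 B:1 rd:1 wr:1>
#6 MEM src=r3,r6 held:RD_PORT  <A:2 Mu:0 Ld:1 B:1 rd:1 wr:1>
#7 MUL src=r2,r5 held:FU  <A:2 Mu:0 Ld:1 B:1 rd:1 wr:1>

reason(slot 5) = RD_PORT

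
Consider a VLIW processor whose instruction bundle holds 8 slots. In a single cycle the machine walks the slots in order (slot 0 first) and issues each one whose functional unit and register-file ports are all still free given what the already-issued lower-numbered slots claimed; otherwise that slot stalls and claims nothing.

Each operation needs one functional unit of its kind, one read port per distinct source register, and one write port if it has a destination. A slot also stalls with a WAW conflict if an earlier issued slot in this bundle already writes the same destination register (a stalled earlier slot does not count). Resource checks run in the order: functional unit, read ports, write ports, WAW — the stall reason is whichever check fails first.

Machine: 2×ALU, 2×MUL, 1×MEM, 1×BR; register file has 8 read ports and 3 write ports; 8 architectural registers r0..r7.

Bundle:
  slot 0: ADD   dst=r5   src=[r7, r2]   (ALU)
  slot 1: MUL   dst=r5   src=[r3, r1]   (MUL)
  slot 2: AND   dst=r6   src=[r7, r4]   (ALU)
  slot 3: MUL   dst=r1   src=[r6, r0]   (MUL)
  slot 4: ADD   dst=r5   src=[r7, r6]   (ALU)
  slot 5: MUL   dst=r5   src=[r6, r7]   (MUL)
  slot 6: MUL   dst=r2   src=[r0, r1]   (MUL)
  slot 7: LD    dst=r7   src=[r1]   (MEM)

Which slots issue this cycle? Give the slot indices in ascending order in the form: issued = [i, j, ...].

[0] ALU needs rd=2 wr=1: ok; after: ALU=1 MUL=2 MEM=1 BR=1, R=6, W=2
[1] MUL needs rd=2 wr=1: WAW; after: ALU=1 MUL=2 MEM=1 BR=1, R=6, W=2
[2] ALU needs rd=2 wr=1: ok; after: ALU=0 MUL=2 MEM=1 BR=1, R=4, W=1
[3] MUL needs rd=2 wr=1: ok; after: ALU=0 MUL=1 MEM=1 BR=1, R=2, W=0
[4] ALU needs rd=2 wr=1: FU; after: ALU=0 MUL=1 MEM=1 BR=1, R=2, W=0
[5] MUL needs rd=2 wr=1: WR_PORT; after: ALU=0 MUL=1 MEM=1 BR=1, R=2, W=0
[6] MUL needs rd=2 wr=1: WR_PORT; after: ALU=0 MUL=1 MEM=1 BR=1, R=2, W=0
[7] MEM needs rd=1 wr=1: WR_PORT; after: ALU=0 MUL=1 MEM=1 BR=1, R=2, W=0

issued = [0, 2, 3]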